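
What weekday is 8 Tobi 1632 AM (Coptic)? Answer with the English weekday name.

Monday

Equivalently 17 January 1916 Gregorian, JDN 2420880.
JDN 2420880 mod 7 = 0, and JDN 0 was a Monday, so this is a Monday.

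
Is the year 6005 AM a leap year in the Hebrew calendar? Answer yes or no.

Hebrew year 6005 is year 1 of its 19-year Metonic cycle; leap years are at positions 3, 6, 8, 11, 14, 17, 19, so it is a common year (12 months).

no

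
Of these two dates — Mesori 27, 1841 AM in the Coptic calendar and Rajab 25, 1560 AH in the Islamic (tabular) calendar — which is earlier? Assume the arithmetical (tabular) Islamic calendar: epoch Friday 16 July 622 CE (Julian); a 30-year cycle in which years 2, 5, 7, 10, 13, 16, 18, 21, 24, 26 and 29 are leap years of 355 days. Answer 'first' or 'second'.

Converting both to JDN: 2497446 vs 2501099; the smaller is the first.

first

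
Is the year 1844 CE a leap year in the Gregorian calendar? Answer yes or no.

yes

1844 is divisible by 4 and not by 100, so it is a leap year.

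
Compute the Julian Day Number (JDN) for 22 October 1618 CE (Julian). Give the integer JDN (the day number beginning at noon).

2312327

Equivalently 1 November 1618 (Gregorian).
JDN 2400001 is 17 November 1858 CE (Gregorian), MJD 0; the target day is −87674 days from there, so JDN = 2312327.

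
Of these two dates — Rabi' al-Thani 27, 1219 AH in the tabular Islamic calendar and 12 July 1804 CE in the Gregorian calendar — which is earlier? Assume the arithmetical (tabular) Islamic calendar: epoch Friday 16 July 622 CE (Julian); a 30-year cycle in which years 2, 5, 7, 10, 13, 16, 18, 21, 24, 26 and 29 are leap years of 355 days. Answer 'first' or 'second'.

second

First date → JDN 2380174; second date → JDN 2380150.
JDN 2380150 < JDN 2380174, so the second date is earlier.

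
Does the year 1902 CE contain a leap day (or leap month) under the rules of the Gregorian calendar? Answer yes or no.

no

1902 is not divisible by 4, so it is a common year.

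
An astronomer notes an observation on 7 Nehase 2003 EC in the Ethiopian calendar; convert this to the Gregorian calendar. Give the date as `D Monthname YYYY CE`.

Julian Day Number of the source date = 2455787.
Converting JDN 2455787 to the Gregorian calendar gives 13 August 2011 CE.

13 August 2011 CE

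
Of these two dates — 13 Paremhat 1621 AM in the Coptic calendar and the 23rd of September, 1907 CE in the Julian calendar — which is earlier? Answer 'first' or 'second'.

first

Converting both to JDN: 2416927 vs 2417855; the smaller is the first.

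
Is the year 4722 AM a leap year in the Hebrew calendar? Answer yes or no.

no

Hebrew year 4722 is year 10 of its 19-year Metonic cycle; leap years are at positions 3, 6, 8, 11, 14, 17, 19, so it is a common year (12 months).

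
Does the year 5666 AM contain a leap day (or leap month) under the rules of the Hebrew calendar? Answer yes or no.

no

Hebrew year 5666 is year 4 of its 19-year Metonic cycle; leap years are at positions 3, 6, 8, 11, 14, 17, 19, so it is a common year (12 months).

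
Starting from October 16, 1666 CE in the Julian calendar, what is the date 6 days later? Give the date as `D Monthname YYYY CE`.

22 October 1666 CE

Counting 6 days forward from JDN 2329853 reaches JDN 2329859, which is 22 October 1666 CE.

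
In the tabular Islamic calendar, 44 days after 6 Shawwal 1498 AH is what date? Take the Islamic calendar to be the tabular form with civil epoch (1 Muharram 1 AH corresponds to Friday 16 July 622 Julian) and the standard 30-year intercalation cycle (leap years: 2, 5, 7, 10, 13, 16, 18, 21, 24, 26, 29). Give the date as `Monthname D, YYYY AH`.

Dhu al-Qa'dah 21, 1498 AH

The starting date is JDN 2479198; 2479198 + 44 = 2479242.
JDN 2479242 corresponds to Dhu al-Qa'dah 21, 1498 AH.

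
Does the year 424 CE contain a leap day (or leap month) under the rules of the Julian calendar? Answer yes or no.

yes

424 mod 4 = 0, so it is a leap year in the Julian calendar.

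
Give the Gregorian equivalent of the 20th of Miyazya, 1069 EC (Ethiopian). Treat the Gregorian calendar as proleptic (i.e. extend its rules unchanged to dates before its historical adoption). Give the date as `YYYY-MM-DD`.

Julian Day Number of the source date = 2114537.
Converting JDN 2114537 to the Gregorian calendar gives 21 April 1077 CE.

1077-04-21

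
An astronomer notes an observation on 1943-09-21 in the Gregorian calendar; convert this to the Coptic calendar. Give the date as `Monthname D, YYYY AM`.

Thout 10, 1660 AM

Both dates share Julian Day Number 2430989; in the Coptic calendar that is 10 Thout 1660 AM.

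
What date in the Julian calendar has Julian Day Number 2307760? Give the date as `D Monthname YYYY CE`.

The Gregorian equivalent of JDN 2307760 is 1 May 1606.
In the Julian calendar that day is 21 April 1606 CE.

21 April 1606 CE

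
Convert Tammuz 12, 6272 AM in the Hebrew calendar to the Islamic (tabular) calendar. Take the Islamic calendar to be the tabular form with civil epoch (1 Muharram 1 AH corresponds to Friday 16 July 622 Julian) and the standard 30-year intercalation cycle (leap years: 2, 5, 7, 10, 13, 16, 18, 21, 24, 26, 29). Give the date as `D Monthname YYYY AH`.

Both dates share Julian Day Number 2638727; in the tabular Islamic calendar that is 11 Dhu al-Hijjah 1948 AH.

11 Dhu al-Hijjah 1948 AH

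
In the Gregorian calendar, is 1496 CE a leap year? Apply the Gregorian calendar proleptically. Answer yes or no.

yes

1496 is divisible by 4 and not by 100, so it is a leap year.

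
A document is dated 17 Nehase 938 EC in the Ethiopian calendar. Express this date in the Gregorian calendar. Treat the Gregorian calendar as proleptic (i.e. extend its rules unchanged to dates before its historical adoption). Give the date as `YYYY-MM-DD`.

0946-08-15

Both dates share Julian Day Number 2066806; in the Gregorian calendar that is 15 August 946 CE.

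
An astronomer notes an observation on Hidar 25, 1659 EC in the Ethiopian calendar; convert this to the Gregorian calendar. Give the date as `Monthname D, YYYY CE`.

December 1, 1666 CE

Julian Day Number of the source date = 2329889.
Converting JDN 2329889 to the Gregorian calendar gives 1 December 1666 CE.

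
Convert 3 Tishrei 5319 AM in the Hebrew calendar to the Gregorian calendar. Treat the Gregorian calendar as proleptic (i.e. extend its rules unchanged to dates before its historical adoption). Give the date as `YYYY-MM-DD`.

Both dates share Julian Day Number 2290375; in the Gregorian calendar that is 25 September 1558 CE.

1558-09-25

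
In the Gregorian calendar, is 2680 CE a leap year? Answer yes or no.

yes

2680 is divisible by 4 and not by 100, so it is a leap year.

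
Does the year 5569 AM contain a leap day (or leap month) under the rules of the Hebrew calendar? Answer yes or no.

no

Hebrew year 5569 is year 2 of its 19-year Metonic cycle; leap years are at positions 3, 6, 8, 11, 14, 17, 19, so it is a common year (12 months).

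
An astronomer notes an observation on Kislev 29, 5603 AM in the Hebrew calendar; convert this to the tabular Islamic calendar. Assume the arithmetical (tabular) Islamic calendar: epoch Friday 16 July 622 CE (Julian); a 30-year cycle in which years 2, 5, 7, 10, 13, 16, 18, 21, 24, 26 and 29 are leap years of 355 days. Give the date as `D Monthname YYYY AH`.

The source date corresponds to 2 December 1842 in the Gregorian calendar (JDN 2394172).
That day falls on 28 Shawwal 1258 AH in the tabular Islamic calendar.

28 Shawwal 1258 AH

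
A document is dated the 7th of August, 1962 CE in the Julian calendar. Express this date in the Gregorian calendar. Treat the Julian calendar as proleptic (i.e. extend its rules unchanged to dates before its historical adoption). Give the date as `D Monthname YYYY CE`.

20 August 1962 CE

At this point the Julian calendar is 13 days behind the Gregorian.
7 August 1962 Julian + 13 days → 20 August 1962 Gregorian.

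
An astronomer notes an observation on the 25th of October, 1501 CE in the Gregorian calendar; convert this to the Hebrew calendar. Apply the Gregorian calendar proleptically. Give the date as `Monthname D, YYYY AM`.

Both dates share Julian Day Number 2269586; in the Hebrew calendar that is 3 Cheshvan 5262 AM.

Cheshvan 3, 5262 AM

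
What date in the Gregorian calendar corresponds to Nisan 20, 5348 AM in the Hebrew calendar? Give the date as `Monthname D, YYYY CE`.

Julian Day Number of the source date = 2301172.
Converting JDN 2301172 to the Gregorian calendar gives 17 April 1588 CE.

April 17, 1588 CE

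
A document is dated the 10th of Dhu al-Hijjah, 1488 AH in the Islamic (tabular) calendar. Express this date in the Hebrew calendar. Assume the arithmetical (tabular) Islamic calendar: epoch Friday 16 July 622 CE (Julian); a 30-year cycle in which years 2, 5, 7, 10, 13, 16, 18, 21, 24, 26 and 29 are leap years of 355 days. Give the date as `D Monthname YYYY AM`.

10 Adar 5826 AM

Julian Day Number of the source date = 2475717.
Converting JDN 2475717 to the Hebrew calendar gives 10 Adar 5826 AM.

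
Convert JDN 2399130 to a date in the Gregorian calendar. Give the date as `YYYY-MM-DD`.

Counting from JDN 2299161 = 15 Oct 1582 gives an offset of 99969 days.

1856-06-29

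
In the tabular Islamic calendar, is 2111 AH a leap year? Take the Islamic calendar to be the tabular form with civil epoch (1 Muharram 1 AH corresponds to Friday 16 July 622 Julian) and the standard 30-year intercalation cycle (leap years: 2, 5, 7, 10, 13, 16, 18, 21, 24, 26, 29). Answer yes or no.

no

Year 2111 AH is year 11 of its 30-year cycle; leap positions are 2, 5, 7, 10, 13, 16, 18, 21, 24, 26, 29, so it is a common year (354 days).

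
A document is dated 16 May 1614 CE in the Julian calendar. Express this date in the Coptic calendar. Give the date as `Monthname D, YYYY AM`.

Pashons 21, 1330 AM

Both dates share Julian Day Number 2310707; in the Coptic calendar that is 21 Pashons 1330 AM.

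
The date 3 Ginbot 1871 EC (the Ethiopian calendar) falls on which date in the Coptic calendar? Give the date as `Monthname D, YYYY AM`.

Pashons 3, 1595 AM

Julian Day Number of the source date = 2407480.
Converting JDN 2407480 to the Coptic calendar gives 3 Pashons 1595 AM.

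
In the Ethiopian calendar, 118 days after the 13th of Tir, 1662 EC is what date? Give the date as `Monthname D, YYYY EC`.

The starting date is JDN 2331033; 2331033 + 118 = 2331151.
JDN 2331151 corresponds to Ginbot 11, 1662 EC.

Ginbot 11, 1662 EC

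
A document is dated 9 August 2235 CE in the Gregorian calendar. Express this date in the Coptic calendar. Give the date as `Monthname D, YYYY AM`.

Both dates share Julian Day Number 2537597; in the Coptic calendar that is 1 Mesori 1951 AM.

Mesori 1, 1951 AM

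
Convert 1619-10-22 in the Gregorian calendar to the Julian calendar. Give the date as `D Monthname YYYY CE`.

12 October 1619 CE

For dates in this range the Gregorian date is 10 days ahead of the Julian.
22 October 1619 Gregorian − 10 days → 12 October 1619 Julian.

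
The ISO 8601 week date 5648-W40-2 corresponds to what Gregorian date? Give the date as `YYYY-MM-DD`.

ISO week 1 of 5648 is the week containing the first Thursday of 5648.
Week 40, day 2 (Tuesday) lands on 5648-09-29.

5648-09-29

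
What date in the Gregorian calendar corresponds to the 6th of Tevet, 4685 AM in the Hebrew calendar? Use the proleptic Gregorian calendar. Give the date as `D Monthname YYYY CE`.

Julian Day Number of the source date = 2058889.
Converting JDN 2058889 to the Gregorian calendar gives 11 December 924 CE.

11 December 924 CE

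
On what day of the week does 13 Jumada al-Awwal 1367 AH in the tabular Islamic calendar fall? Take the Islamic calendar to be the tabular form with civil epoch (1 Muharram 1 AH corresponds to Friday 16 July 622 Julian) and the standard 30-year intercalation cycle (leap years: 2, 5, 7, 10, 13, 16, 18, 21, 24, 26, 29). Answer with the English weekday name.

Wednesday

In the Gregorian calendar this is 24 March 1948 (JDN 2432635).
Since JDN mod 7 = 2 (0 = Monday), the day is Wednesday.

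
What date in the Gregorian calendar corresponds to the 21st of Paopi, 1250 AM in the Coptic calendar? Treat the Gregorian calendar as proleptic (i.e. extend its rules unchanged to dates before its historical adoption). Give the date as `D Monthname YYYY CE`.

28 October 1533 CE

Julian Day Number of the source date = 2281277.
Converting JDN 2281277 to the Gregorian calendar gives 28 October 1533 CE.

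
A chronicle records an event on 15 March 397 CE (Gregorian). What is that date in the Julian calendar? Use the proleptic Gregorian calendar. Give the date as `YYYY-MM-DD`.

0397-03-14

At this point the Julian calendar is 1 day behind the Gregorian.
15 March 397 Gregorian − 1 day → 14 March 397 Julian.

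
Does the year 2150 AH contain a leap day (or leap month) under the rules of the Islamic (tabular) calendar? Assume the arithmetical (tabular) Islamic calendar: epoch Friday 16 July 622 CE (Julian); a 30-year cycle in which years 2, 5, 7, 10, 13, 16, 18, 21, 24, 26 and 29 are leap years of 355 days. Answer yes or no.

Year 2150 AH is year 20 of its 30-year cycle; leap positions are 2, 5, 7, 10, 13, 16, 18, 21, 24, 26, 29, so it is a common year (354 days).

no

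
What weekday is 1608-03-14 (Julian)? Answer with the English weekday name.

This is JDN 2308453 (24 March 1608 Gregorian).
2308453 ≡ 0 (mod 7); counting from Monday = 0 gives Monday.

Monday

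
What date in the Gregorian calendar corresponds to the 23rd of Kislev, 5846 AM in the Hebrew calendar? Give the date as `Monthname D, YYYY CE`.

Julian Day Number of the source date = 2482935.
Converting JDN 2482935 to the Gregorian calendar gives 10 December 2085 CE.

December 10, 2085 CE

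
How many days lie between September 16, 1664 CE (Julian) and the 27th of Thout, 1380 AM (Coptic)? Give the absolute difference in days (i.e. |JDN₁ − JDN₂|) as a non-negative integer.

357

First date → JDN 2329093; second date → JDN 2328736.
The interval is |2329093 − 2328736| = 357 days.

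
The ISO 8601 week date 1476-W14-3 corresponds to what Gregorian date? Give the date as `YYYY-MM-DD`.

1476-04-05

ISO week 1 of 1476 is the week containing the first Thursday of 1476.
Week 14, day 3 (Wednesday) lands on 1476-04-05.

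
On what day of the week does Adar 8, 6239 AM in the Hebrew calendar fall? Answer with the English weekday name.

This is JDN 2626558 (3 March 2479 Gregorian).
JDN 2626558 mod 7 = 4, and JDN 0 was a Monday, so this is a Friday.

Friday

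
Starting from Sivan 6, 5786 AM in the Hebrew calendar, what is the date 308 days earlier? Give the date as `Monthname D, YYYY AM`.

Counting 308 days back from JDN 2461183 reaches JDN 2460875, which is Tammuz 22, 5785 AM.

Tammuz 22, 5785 AM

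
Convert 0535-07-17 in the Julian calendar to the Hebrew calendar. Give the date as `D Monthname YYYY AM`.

2 Av 4295 AM

Both dates share Julian Day Number 1916664; in the Hebrew calendar that is 2 Av 4295 AM.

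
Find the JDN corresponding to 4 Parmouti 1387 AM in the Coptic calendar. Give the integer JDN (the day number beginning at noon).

2331479

In the Gregorian calendar the same day is 9 April 1671.
JDN 2400001 is 17 November 1858 CE (Gregorian), MJD 0; the target day is −68522 days from there, so JDN = 2331479.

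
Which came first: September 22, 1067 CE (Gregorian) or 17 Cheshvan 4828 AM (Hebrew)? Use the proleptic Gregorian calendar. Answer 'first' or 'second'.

first

The two dates have Julian Day Numbers 2111038 and 2111081 respectively.
Since 2111038 < 2111081, the first date comes first.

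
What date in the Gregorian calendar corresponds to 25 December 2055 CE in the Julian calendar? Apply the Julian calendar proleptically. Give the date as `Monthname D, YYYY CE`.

For dates in this range the Gregorian date is 13 days ahead of the Julian.
25 December 2055 Julian + 13 days → 7 January 2056 Gregorian.

January 7, 2056 CE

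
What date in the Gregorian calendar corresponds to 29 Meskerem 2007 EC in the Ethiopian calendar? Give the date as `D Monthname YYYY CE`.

9 October 2014 CE

Both dates share Julian Day Number 2456940; in the Gregorian calendar that is 9 October 2014 CE.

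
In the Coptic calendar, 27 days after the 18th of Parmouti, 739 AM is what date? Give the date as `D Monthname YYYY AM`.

15 Pashons 739 AM

Counting 27 days forward from JDN 2094811 reaches JDN 2094838, which is 15 Pashons 739 AM.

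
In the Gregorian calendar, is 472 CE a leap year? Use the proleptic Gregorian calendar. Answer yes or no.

yes

472 is divisible by 4 and not by 100, so it is a leap year.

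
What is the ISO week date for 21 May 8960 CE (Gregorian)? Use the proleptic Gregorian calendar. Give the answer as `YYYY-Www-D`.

8960-W21-3

The weekday is Wednesday (ISO weekday 3).
That Wednesday belongs to ISO week 21 of ISO year 8960.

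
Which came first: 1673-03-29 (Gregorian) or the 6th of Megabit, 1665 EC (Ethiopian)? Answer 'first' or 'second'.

second

The two dates have Julian Day Numbers 2332199 and 2332182 respectively.
Since 2332182 < 2332199, the second date comes first.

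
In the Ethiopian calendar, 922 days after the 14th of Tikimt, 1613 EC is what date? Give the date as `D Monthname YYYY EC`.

The starting date is JDN 2313047; 2313047 + 922 = 2313969.
JDN 2313969 corresponds to 26 Miyazya 1615 EC.

26 Miyazya 1615 EC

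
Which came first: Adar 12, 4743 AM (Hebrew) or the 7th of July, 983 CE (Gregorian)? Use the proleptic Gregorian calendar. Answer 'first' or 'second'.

first

The two dates have Julian Day Numbers 2080156 and 2080281 respectively.
Since 2080156 < 2080281, the first date comes first.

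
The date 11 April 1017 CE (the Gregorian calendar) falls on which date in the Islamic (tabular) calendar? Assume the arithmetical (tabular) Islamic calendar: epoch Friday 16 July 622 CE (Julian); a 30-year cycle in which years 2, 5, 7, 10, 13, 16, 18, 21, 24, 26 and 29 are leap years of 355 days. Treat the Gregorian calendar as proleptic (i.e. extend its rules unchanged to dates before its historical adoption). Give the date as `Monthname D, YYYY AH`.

Julian Day Number of the source date = 2092612.
Converting JDN 2092612 to the tabular Islamic calendar gives 5 Dhu al-Qa'dah 407 AH.

Dhu al-Qa'dah 5, 407 AH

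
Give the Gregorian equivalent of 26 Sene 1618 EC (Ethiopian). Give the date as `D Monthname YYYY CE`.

30 June 1626 CE

Both dates share Julian Day Number 2315125; in the Gregorian calendar that is 30 June 1626 CE.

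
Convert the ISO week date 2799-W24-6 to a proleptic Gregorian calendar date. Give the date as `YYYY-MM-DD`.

ISO week 1 of 2799 is the week containing the first Thursday of 2799.
Week 24, day 6 (Saturday) lands on 2799-06-19.

2799-06-19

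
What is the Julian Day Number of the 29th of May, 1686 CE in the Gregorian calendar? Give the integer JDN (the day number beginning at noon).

2337008

JDN 2299161 is 15 October 1582 CE (Gregorian); the target day is +37847 days from there, so JDN = 2337008.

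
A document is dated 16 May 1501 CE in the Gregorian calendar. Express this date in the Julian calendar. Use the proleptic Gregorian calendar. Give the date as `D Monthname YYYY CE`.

6 May 1501 CE

The Julian–Gregorian offset here is 10 days (Julian trailing).
16 May 1501 Gregorian − 10 days → 6 May 1501 Julian.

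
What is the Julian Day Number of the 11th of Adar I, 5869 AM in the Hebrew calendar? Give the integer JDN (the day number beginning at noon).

Equivalently 12 February 2109 (Gregorian).
JDN 2451545 is 1 January 2000 CE (Gregorian); the target day is +39854 days from there, so JDN = 2491399.

2491399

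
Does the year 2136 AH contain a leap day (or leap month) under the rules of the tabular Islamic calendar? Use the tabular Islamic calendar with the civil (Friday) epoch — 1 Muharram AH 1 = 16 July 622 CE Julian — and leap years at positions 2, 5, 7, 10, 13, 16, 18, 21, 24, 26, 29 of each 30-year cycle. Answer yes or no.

no

Year 2136 AH is year 6 of its 30-year cycle; leap positions are 2, 5, 7, 10, 13, 16, 18, 21, 24, 26, 29, so it is a common year (354 days).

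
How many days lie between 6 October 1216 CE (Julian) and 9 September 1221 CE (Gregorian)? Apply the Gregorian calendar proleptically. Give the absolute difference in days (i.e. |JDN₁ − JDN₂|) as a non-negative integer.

JDN of the first date = 2165481.
JDN of the second date = 2167273.
|2167273 − 2165481| = 1792.

1792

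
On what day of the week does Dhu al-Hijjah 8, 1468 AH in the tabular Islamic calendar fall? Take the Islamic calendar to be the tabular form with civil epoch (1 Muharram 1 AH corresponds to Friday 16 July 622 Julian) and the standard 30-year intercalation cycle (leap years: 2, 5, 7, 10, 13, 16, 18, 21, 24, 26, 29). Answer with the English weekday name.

Equivalently 9 October 2046 Gregorian, JDN 2468628.
Since JDN mod 7 = 1 (0 = Monday), the day is Tuesday.

Tuesday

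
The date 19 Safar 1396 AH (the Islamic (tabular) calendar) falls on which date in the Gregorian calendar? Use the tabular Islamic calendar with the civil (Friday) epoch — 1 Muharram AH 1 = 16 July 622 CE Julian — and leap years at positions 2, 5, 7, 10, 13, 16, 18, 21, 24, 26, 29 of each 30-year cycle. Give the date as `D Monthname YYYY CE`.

Julian Day Number of the source date = 2442829.
Converting JDN 2442829 to the Gregorian calendar gives 20 February 1976 CE.

20 February 1976 CE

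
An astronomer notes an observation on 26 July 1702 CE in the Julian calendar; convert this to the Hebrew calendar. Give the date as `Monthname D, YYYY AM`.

Julian Day Number of the source date = 2342920.
Converting JDN 2342920 to the Hebrew calendar gives 12 Av 5462 AM.

Av 12, 5462 AM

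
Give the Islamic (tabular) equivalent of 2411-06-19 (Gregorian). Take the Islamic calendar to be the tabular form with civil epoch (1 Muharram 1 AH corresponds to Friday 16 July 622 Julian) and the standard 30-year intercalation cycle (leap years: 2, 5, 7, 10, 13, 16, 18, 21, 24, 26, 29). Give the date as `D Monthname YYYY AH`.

26 Shawwal 1844 AH

Julian Day Number of the source date = 2601829.
Converting JDN 2601829 to the tabular Islamic calendar gives 26 Shawwal 1844 AH.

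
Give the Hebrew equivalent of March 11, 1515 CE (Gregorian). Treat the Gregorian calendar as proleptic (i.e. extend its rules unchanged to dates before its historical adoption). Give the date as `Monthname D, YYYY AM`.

Julian Day Number of the source date = 2274471.
Converting JDN 2274471 to the Hebrew calendar gives 14 Adar 5275 AM.

Adar 14, 5275 AM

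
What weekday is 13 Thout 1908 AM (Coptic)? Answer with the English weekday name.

This is JDN 2521574 (25 September 2191 Gregorian).
Since JDN mod 7 = 6 (0 = Monday), the day is Sunday.

Sunday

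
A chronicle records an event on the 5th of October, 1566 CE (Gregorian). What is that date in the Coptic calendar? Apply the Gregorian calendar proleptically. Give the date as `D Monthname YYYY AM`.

28 Thout 1283 AM

Both dates share Julian Day Number 2293307; in the Coptic calendar that is 28 Thout 1283 AM.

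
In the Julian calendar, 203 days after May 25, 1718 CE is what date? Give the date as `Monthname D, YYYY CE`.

December 14, 1718 CE

Counting 203 days forward from JDN 2348702 reaches JDN 2348905, which is December 14, 1718 CE.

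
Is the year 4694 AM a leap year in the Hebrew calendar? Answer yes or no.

no

Hebrew year 4694 is year 1 of its 19-year Metonic cycle; leap years are at positions 3, 6, 8, 11, 14, 17, 19, so it is a common year (12 months).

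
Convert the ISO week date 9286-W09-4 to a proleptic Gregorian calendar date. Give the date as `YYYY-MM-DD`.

ISO week 1 of 9286 is the week containing the first Thursday of 9286.
Week 9, day 4 (Thursday) lands on 9286-02-28.

9286-02-28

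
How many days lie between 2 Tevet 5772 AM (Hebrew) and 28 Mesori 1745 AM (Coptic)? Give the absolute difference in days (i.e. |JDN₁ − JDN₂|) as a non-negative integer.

First date → JDN 2455924; second date → JDN 2462383.
The interval is |2455924 − 2462383| = 6459 days.

6459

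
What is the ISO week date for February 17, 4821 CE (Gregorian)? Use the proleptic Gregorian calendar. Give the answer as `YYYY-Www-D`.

The weekday is Wednesday (ISO weekday 3).
That Wednesday belongs to ISO week 7 of ISO year 4821.

4821-W07-3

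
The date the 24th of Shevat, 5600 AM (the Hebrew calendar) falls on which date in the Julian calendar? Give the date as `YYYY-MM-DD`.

1840-01-17

Both dates share Julian Day Number 2393134; in the Julian calendar that is 17 January 1840 CE.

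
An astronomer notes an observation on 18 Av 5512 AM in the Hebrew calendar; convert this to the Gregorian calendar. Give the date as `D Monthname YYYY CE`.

Julian Day Number of the source date = 2361175.
Converting JDN 2361175 to the Gregorian calendar gives 29 July 1752 CE.

29 July 1752 CE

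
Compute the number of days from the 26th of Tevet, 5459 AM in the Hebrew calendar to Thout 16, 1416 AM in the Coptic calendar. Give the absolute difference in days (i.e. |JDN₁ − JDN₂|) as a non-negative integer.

270

JDN of the first date = 2341604.
JDN of the second date = 2341874.
|2341874 − 2341604| = 270.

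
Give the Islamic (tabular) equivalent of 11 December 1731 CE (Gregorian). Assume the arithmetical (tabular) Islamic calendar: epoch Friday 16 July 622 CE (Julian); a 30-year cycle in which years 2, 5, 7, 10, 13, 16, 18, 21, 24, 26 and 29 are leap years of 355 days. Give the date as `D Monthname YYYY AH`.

11 Jumada al-Thani 1144 AH

Both dates share Julian Day Number 2353639; in the tabular Islamic calendar that is 11 Jumada al-Thani 1144 AH.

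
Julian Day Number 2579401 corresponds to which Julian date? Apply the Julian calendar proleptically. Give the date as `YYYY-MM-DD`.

2350-01-06

JDN 2579401 is 22 January 2350 in the Gregorian calendar.
In the Julian calendar that day is 2350-01-06.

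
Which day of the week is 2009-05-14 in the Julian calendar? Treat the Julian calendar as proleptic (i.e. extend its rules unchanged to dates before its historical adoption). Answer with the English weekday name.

Wednesday

In the Gregorian calendar this is 27 May 2009 (JDN 2454979).
2454979 ≡ 2 (mod 7); counting from Monday = 0 gives Wednesday.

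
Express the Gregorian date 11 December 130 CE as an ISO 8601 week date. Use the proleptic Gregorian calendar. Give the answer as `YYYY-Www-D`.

0130-W50-1

The weekday is Monday (ISO weekday 1).
That Monday belongs to ISO week 50 of ISO year 130.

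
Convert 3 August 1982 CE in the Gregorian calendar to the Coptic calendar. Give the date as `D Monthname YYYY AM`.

27 Epip 1698 AM

Both dates share Julian Day Number 2445185; in the Coptic calendar that is 27 Epip 1698 AM.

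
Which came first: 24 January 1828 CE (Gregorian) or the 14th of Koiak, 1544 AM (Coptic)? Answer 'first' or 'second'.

Converting both to JDN: 2388746 vs 2388714; the smaller is the second.

second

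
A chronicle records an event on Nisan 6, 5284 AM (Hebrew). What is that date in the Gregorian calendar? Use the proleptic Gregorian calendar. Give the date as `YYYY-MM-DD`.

1524-03-20

Both dates share Julian Day Number 2277768; in the Gregorian calendar that is 20 March 1524 CE.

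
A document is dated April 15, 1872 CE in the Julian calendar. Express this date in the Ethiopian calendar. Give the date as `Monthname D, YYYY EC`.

Miyazya 20, 1864 EC

Both dates share Julian Day Number 2404911; in the Ethiopian calendar that is 20 Miyazya 1864 EC.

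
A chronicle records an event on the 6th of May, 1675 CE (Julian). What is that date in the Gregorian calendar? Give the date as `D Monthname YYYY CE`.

16 May 1675 CE

For dates in this range the Gregorian date is 10 days ahead of the Julian.
6 May 1675 Julian + 10 days → 16 May 1675 Gregorian.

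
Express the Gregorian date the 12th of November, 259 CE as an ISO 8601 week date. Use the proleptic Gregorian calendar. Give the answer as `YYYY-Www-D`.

The weekday is Saturday (ISO weekday 6).
That Saturday belongs to ISO week 45 of ISO year 259.

0259-W45-6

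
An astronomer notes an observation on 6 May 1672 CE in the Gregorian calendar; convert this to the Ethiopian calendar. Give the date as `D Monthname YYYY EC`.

Julian Day Number of the source date = 2331872.
Converting JDN 2331872 to the Ethiopian calendar gives 1 Ginbot 1664 EC.

1 Ginbot 1664 EC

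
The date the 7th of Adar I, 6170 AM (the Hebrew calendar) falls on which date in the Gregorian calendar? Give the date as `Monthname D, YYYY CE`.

February 12, 2410 CE

Both dates share Julian Day Number 2601337; in the Gregorian calendar that is 12 February 2410 CE.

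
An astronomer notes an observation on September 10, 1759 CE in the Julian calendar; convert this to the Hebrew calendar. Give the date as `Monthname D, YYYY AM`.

Elul 29, 5519 AM

Julian Day Number of the source date = 2363785.
Converting JDN 2363785 to the Hebrew calendar gives 29 Elul 5519 AM.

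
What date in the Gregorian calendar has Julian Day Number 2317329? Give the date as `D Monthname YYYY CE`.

Counting from JDN 2299161 = 15 Oct 1582 gives an offset of 18168 days.

12 July 1632 CE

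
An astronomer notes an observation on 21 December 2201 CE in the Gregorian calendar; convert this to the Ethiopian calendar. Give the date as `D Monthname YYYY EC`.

Both dates share Julian Day Number 2525313; in the Ethiopian calendar that is 10 Tahsas 2194 EC.

10 Tahsas 2194 EC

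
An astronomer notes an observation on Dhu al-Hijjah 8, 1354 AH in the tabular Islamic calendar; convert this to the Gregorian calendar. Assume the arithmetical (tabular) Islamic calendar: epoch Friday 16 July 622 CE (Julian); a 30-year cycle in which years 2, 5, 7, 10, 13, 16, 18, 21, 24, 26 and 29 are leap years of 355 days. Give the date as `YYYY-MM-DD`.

Julian Day Number of the source date = 2428230.
Converting JDN 2428230 to the Gregorian calendar gives 2 March 1936 CE.

1936-03-02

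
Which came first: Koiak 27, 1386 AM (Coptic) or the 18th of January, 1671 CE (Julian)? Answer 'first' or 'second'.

Converting both to JDN: 2331017 vs 2331408; the smaller is the first.

first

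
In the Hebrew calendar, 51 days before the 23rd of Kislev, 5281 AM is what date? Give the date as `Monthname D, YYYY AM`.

Counting 51 days back from JDN 2276575 reaches JDN 2276524, which is Cheshvan 1, 5281 AM.

Cheshvan 1, 5281 AM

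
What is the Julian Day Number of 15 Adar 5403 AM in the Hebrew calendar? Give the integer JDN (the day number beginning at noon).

2321218

Equivalently 6 March 1643 (Gregorian).
JDN 2451545 is 1 January 2000 CE (Gregorian); the target day is −130327 days from there, so JDN = 2321218.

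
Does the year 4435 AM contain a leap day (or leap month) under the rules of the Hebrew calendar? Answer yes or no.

yes

Hebrew year 4435 is year 8 of its 19-year Metonic cycle; leap years are at positions 3, 6, 8, 11, 14, 17, 19, so it is a leap year (13 months).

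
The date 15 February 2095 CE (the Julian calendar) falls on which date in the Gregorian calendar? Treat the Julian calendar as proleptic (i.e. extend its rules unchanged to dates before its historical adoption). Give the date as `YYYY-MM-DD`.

2095-02-28

The Julian–Gregorian offset here is 13 days (Julian trailing).
15 February 2095 Julian + 13 days → 28 February 2095 Gregorian.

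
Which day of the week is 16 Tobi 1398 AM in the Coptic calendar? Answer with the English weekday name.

Wednesday

This is JDN 2335419 (21 January 1682 Gregorian).
JDN 2335419 mod 7 = 2, and JDN 0 was a Monday, so this is a Wednesday.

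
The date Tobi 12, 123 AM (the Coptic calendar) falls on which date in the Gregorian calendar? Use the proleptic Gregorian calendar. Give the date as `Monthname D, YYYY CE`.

Both dates share Julian Day Number 1869721; in the Gregorian calendar that is 8 January 407 CE.

January 8, 407 CE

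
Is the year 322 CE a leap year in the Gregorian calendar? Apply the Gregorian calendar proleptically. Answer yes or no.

no

322 is not divisible by 4, so it is a common year.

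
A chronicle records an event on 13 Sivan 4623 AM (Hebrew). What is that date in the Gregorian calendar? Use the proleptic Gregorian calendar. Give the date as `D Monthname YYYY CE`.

8 June 863 CE

Both dates share Julian Day Number 2036423; in the Gregorian calendar that is 8 June 863 CE.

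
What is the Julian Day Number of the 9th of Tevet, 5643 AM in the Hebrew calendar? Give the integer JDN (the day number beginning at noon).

2408799

In the Gregorian calendar the same day is 19 December 1882.
JDN 2451545 is 1 January 2000 CE (Gregorian); the target day is −42746 days from there, so JDN = 2408799.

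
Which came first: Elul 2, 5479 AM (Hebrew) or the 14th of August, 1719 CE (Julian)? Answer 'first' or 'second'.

first

First date → JDN 2349140; second date → JDN 2349148.
JDN 2349140 < JDN 2349148, so the first date is earlier.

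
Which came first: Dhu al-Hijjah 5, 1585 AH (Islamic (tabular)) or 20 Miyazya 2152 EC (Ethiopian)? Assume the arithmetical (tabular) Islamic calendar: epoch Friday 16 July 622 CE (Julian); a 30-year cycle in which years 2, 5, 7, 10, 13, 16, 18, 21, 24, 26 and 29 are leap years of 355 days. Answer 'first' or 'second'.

first

The two dates have Julian Day Numbers 2510086 and 2510103 respectively.
Since 2510086 < 2510103, the first date comes first.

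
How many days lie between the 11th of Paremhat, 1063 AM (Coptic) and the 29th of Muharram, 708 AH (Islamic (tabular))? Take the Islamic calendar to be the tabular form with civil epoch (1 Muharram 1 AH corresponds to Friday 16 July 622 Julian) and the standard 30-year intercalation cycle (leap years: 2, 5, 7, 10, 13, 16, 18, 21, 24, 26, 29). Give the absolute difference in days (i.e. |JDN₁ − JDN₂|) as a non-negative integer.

14110

First date → JDN 2213115; second date → JDN 2199005.
The interval is |2213115 − 2199005| = 14110 days.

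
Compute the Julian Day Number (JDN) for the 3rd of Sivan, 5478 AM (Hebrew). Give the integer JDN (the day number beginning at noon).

Equivalently 2 June 1718 (Gregorian).
JDN 2451545 is 1 January 2000 CE (Gregorian); the target day is −102846 days from there, so JDN = 2348699.

2348699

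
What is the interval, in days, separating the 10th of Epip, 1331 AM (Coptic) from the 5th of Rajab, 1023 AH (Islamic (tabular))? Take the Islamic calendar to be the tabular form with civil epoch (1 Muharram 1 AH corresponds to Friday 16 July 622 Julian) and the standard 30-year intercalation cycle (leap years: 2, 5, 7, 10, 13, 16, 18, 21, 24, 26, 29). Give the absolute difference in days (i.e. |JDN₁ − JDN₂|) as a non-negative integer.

First date → JDN 2311121; second date → JDN 2310784.
The interval is |2311121 − 2310784| = 337 days.

337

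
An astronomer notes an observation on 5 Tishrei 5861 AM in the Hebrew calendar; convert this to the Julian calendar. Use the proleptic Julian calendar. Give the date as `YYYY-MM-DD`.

2100-09-24

Both dates share Julian Day Number 2488350; in the Julian calendar that is 24 September 2100 CE.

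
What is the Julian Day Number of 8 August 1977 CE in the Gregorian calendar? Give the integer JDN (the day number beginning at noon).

2443364

JDN 2400001 is 17 November 1858 CE (Gregorian), MJD 0; the target day is +43363 days from there, so JDN = 2443364.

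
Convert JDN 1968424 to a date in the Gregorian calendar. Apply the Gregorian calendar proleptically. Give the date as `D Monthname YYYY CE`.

5 April 677 CE

Counting from JDN 2299161 = 15 Oct 1582 gives an offset of -330737 days.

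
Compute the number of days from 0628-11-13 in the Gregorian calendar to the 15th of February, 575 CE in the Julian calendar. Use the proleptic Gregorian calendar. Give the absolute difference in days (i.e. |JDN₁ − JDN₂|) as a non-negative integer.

JDN of the first date = 1950749.
JDN of the second date = 1931122.
|1931122 − 1950749| = 19627.

19627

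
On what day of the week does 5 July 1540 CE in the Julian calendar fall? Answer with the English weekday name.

This is JDN 2283729 (15 July 1540 Gregorian).
Since JDN mod 7 = 0 (0 = Monday), the day is Monday.

Monday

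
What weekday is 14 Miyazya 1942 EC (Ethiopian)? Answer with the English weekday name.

This is JDN 2433394 (22 April 1950 Gregorian).
JDN 2433394 mod 7 = 5, and JDN 0 was a Monday, so this is a Saturday.

Saturday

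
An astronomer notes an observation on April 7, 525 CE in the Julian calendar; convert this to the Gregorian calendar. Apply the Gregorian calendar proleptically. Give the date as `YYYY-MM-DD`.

0525-04-09

The Julian–Gregorian offset here is 2 days (Julian trailing).
7 April 525 Julian + 2 days → 9 April 525 Gregorian.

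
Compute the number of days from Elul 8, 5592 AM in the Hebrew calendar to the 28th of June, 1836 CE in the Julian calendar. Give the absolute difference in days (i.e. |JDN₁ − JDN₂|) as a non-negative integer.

1406

JDN of the first date = 2390430.
JDN of the second date = 2391836.
|2391836 − 2390430| = 1406.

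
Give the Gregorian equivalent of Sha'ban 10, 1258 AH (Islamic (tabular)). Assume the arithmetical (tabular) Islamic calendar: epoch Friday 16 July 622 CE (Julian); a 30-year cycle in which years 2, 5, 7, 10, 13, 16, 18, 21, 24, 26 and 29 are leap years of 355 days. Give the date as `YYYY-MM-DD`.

1842-09-16

Both dates share Julian Day Number 2394095; in the Gregorian calendar that is 16 September 1842 CE.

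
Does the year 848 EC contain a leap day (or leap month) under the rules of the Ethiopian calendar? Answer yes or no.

no

848 mod 4 = 0; in the Ethiopian calendar a year is leap when year mod 4 = 3, so it is a common year.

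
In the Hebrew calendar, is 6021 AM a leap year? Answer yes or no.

Hebrew year 6021 is year 17 of its 19-year Metonic cycle; leap years are at positions 3, 6, 8, 11, 14, 17, 19, so it is a leap year (13 months).

yes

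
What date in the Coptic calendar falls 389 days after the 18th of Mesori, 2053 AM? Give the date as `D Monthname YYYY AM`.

The starting date is JDN 2574870; 2574870 + 389 = 2575259.
JDN 2575259 corresponds to 7 Thout 2055 AM.

7 Thout 2055 AM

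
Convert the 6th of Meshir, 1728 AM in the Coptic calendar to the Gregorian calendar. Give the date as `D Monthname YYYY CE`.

14 February 2012 CE

Julian Day Number of the source date = 2455972.
Converting JDN 2455972 to the Gregorian calendar gives 14 February 2012 CE.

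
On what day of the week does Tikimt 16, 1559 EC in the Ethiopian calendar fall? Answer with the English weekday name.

Equivalently 23 October 1566 Gregorian, JDN 2293325.
JDN 2293325 mod 7 = 6, and JDN 0 was a Monday, so this is a Sunday.

Sunday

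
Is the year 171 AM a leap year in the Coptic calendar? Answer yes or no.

yes

171 mod 4 = 3; in the Coptic calendar a year is leap when year mod 4 = 3, so it is a leap year.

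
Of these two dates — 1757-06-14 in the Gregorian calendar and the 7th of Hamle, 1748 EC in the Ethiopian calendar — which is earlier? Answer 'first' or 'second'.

second

First date → JDN 2362956; second date → JDN 2362619.
JDN 2362619 < JDN 2362956, so the second date is earlier.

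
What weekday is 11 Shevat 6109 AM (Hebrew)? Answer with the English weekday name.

Equivalently 1 February 2349 Gregorian, JDN 2579046.
2579046 ≡ 1 (mod 7); counting from Monday = 0 gives Tuesday.

Tuesday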